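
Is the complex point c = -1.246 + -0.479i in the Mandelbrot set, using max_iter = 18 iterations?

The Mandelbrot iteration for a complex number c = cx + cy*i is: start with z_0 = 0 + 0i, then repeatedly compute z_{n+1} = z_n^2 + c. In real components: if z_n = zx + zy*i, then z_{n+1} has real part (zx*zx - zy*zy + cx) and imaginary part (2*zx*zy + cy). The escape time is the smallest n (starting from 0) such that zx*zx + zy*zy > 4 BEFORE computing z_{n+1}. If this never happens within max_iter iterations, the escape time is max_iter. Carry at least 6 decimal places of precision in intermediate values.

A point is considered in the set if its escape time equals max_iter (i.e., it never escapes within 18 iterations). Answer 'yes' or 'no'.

z_0 = 0 + 0i, c = -1.2460 + -0.4790i
Iter 1: z = -1.2460 + -0.4790i, |z|^2 = 1.7820
Iter 2: z = 0.0771 + 0.7147i, |z|^2 = 0.5167
Iter 3: z = -1.7508 + -0.3688i, |z|^2 = 3.2014
Iter 4: z = 1.6833 + 0.8125i, |z|^2 = 3.4937
Iter 5: z = 0.9273 + 2.2564i, |z|^2 = 5.9513
Escaped at iteration 5

Answer: no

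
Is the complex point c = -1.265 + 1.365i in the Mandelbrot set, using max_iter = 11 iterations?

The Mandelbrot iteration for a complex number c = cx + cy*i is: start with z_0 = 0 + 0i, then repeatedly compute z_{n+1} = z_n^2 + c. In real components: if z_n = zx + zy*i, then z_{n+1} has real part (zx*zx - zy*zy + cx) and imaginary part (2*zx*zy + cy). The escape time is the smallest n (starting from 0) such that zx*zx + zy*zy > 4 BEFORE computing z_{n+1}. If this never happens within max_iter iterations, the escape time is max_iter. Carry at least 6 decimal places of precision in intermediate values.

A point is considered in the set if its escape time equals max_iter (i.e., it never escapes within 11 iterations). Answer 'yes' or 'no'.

z_0 = 0 + 0i, c = -1.2650 + 1.3650i
Iter 1: z = -1.2650 + 1.3650i, |z|^2 = 3.4634
Iter 2: z = -1.5280 + -2.0884i, |z|^2 = 6.6964
Escaped at iteration 2

Answer: no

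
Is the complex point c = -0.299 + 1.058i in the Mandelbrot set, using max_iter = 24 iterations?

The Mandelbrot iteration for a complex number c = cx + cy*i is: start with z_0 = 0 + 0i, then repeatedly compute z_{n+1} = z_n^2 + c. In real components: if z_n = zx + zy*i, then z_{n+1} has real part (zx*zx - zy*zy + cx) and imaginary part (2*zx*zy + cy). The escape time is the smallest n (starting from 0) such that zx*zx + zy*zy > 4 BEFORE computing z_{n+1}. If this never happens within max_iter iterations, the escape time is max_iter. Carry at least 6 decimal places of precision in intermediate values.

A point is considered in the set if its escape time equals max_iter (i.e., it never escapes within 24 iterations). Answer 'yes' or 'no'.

Answer: no

Derivation:
z_0 = 0 + 0i, c = -0.2990 + 1.0580i
Iter 1: z = -0.2990 + 1.0580i, |z|^2 = 1.2088
Iter 2: z = -1.3290 + 0.4253i, |z|^2 = 1.9470
Iter 3: z = 1.2862 + -0.0725i, |z|^2 = 1.6597
Iter 4: z = 1.3502 + 0.8716i, |z|^2 = 2.5827
Iter 5: z = 0.7643 + 3.4116i, |z|^2 = 12.2235
Escaped at iteration 5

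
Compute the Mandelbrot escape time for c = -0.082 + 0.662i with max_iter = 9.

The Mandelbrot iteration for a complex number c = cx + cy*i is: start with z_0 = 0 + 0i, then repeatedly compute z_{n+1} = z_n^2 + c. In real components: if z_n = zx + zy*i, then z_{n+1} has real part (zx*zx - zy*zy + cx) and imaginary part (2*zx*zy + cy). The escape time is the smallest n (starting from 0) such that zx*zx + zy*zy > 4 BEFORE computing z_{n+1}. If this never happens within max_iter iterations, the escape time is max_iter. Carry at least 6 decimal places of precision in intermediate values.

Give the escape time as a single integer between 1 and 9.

z_0 = 0 + 0i, c = -0.0820 + 0.6620i
Iter 1: z = -0.0820 + 0.6620i, |z|^2 = 0.4450
Iter 2: z = -0.5135 + 0.5534i, |z|^2 = 0.5700
Iter 3: z = -0.1246 + 0.0936i, |z|^2 = 0.0243
Iter 4: z = -0.0752 + 0.6387i, |z|^2 = 0.4136
Iter 5: z = -0.4842 + 0.5659i, |z|^2 = 0.5547
Iter 6: z = -0.1677 + 0.1139i, |z|^2 = 0.0411
Iter 7: z = -0.0668 + 0.6238i, |z|^2 = 0.3936
Iter 8: z = -0.4666 + 0.5786i, |z|^2 = 0.5525

Answer: 9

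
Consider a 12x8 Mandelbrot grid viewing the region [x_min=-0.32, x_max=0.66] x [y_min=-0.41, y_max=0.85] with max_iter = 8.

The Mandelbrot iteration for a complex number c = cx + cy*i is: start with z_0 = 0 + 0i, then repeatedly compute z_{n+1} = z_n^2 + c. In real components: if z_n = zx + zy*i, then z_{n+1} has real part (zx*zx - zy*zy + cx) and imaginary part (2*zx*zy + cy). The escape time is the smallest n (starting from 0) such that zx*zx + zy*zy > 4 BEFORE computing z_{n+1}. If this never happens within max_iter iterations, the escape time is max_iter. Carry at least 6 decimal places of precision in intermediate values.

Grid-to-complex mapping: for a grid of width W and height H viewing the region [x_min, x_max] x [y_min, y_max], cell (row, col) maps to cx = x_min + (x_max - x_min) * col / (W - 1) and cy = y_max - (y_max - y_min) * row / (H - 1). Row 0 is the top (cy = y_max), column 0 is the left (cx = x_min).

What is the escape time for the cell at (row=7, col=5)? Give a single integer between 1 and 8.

z_0 = 0 + 0i, c = 0.1255 + -0.4100i
Iter 1: z = 0.1255 + -0.4100i, |z|^2 = 0.1838
Iter 2: z = -0.0269 + -0.5129i, |z|^2 = 0.2638
Iter 3: z = -0.1369 + -0.3824i, |z|^2 = 0.1650
Iter 4: z = -0.0020 + -0.3053i, |z|^2 = 0.0932
Iter 5: z = 0.0322 + -0.4088i, |z|^2 = 0.1681
Iter 6: z = -0.0406 + -0.4364i, |z|^2 = 0.1920
Iter 7: z = -0.0633 + -0.3746i, |z|^2 = 0.1443

Answer: 8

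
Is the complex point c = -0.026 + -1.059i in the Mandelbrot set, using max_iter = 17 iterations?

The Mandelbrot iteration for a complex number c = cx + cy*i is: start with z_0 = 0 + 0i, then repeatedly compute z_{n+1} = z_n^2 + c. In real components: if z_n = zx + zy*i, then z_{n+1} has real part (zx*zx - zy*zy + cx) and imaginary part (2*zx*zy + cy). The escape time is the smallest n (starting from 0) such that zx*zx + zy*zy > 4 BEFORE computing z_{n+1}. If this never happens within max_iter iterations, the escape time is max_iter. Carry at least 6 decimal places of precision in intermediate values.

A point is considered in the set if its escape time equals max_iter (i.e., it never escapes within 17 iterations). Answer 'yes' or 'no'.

Answer: no

Derivation:
z_0 = 0 + 0i, c = -0.0260 + -1.0590i
Iter 1: z = -0.0260 + -1.0590i, |z|^2 = 1.1222
Iter 2: z = -1.1468 + -1.0039i, |z|^2 = 2.3230
Iter 3: z = 0.2813 + 1.2436i, |z|^2 = 1.6257
Iter 4: z = -1.4935 + -0.3594i, |z|^2 = 2.3597
Iter 5: z = 2.0754 + 0.0145i, |z|^2 = 4.3074
Escaped at iteration 5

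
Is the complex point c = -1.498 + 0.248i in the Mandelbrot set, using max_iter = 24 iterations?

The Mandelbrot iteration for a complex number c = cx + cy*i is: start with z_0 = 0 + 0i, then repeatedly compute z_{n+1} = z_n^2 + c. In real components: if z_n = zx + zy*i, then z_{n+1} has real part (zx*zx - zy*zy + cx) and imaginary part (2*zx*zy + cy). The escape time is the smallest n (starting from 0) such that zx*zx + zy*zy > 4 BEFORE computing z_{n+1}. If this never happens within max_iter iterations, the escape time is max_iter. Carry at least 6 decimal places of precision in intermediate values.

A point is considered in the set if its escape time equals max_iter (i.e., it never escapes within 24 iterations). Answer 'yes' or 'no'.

z_0 = 0 + 0i, c = -1.4980 + 0.2480i
Iter 1: z = -1.4980 + 0.2480i, |z|^2 = 2.3055
Iter 2: z = 0.6845 + -0.4950i, |z|^2 = 0.7136
Iter 3: z = -1.2745 + -0.4297i, |z|^2 = 1.8089
Iter 4: z = -0.0583 + 1.3432i, |z|^2 = 1.8076
Iter 5: z = -3.2988 + 0.0914i, |z|^2 = 10.8906
Escaped at iteration 5

Answer: no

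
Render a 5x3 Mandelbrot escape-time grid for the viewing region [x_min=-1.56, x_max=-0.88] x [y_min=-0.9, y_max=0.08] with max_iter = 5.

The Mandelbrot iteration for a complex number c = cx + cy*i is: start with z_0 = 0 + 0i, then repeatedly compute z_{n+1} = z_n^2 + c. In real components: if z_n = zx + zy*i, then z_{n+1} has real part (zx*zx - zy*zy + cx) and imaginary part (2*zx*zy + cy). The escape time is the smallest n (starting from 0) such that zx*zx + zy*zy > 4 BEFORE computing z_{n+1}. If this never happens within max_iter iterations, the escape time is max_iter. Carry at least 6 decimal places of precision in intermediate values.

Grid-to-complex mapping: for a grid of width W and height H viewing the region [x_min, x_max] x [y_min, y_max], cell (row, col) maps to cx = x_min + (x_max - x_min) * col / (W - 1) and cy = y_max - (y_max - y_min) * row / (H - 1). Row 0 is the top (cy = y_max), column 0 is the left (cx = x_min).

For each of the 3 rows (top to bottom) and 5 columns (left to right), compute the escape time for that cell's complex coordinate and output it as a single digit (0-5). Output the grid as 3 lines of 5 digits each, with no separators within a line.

(row=0, col=0): c = -1.5600 + 0.0800i → escape time 5
(row=0, col=1): c = -1.3900 + 0.0800i → escape time 5
(row=0, col=2): c = -1.2200 + 0.0800i → escape time 5
(row=0, col=3): c = -1.0500 + 0.0800i → escape time 5
(row=0, col=4): c = -0.8800 + 0.0800i → escape time 5
(row=1, col=0): c = -1.5600 + -0.4100i → escape time 4
(row=1, col=1): c = -1.3900 + -0.4100i → escape time 5
(row=1, col=2): c = -1.2200 + -0.4100i → escape time 5
(row=1, col=3): c = -1.0500 + -0.4100i → escape time 5
(row=1, col=4): c = -0.8800 + -0.4100i → escape time 5
(row=2, col=0): c = -1.5600 + -0.9000i → escape time 3
(row=2, col=1): c = -1.3900 + -0.9000i → escape time 3
(row=2, col=2): c = -1.2200 + -0.9000i → escape time 3
(row=2, col=3): c = -1.0500 + -0.9000i → escape time 3
(row=2, col=4): c = -0.8800 + -0.9000i → escape time 3

Answer: 55555
45555
33333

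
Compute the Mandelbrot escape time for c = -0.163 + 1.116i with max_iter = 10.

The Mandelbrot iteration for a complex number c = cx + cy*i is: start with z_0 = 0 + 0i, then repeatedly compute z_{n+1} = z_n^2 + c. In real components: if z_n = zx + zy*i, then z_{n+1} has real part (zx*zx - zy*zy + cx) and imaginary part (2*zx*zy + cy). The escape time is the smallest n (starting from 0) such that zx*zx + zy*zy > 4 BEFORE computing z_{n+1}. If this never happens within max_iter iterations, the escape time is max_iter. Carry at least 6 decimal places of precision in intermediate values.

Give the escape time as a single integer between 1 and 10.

z_0 = 0 + 0i, c = -0.1630 + 1.1160i
Iter 1: z = -0.1630 + 1.1160i, |z|^2 = 1.2720
Iter 2: z = -1.3819 + 0.7522i, |z|^2 = 2.4754
Iter 3: z = 1.1808 + -0.9629i, |z|^2 = 2.3215
Iter 4: z = 0.3042 + -1.1580i, |z|^2 = 1.4335
Iter 5: z = -1.4113 + 0.4114i, |z|^2 = 2.1610
Iter 6: z = 1.6596 + -0.0452i, |z|^2 = 2.7562
Iter 7: z = 2.5892 + 0.9661i, |z|^2 = 7.6371
Escaped at iteration 7

Answer: 7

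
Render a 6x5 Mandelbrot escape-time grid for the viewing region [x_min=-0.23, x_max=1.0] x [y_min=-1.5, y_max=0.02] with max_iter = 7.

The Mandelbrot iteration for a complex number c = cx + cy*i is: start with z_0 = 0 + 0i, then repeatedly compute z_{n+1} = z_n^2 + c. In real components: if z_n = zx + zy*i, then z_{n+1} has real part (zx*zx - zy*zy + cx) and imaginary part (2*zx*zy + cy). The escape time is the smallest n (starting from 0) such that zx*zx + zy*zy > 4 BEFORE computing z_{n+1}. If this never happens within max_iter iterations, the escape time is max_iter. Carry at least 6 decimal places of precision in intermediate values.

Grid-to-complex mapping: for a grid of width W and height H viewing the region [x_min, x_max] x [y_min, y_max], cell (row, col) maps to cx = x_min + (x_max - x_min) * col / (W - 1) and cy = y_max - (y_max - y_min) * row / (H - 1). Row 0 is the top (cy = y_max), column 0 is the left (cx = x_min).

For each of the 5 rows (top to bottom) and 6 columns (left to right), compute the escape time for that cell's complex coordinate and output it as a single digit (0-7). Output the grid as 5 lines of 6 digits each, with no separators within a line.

(row=0, col=0): c = -0.2300 + 0.0200i → escape time 7
(row=0, col=1): c = 0.0160 + 0.0200i → escape time 7
(row=0, col=2): c = 0.2620 + 0.0200i → escape time 7
(row=0, col=3): c = 0.5080 + 0.0200i → escape time 5
(row=0, col=4): c = 0.7540 + 0.0200i → escape time 3
(row=0, col=5): c = 1.0000 + 0.0200i → escape time 2
(row=1, col=0): c = -0.2300 + -0.3600i → escape time 7
(row=1, col=1): c = 0.0160 + -0.3600i → escape time 7
(row=1, col=2): c = 0.2620 + -0.3600i → escape time 7
(row=1, col=3): c = 0.5080 + -0.3600i → escape time 5
(row=1, col=4): c = 0.7540 + -0.3600i → escape time 3
(row=1, col=5): c = 1.0000 + -0.3600i → escape time 2
(row=2, col=0): c = -0.2300 + -0.7400i → escape time 7
(row=2, col=1): c = 0.0160 + -0.7400i → escape time 7
(row=2, col=2): c = 0.2620 + -0.7400i → escape time 6
(row=2, col=3): c = 0.5080 + -0.7400i → escape time 3
(row=2, col=4): c = 0.7540 + -0.7400i → escape time 2
(row=2, col=5): c = 1.0000 + -0.7400i → escape time 2
(row=3, col=0): c = -0.2300 + -1.1200i → escape time 6
(row=3, col=1): c = 0.0160 + -1.1200i → escape time 4
(row=3, col=2): c = 0.2620 + -1.1200i → escape time 3
(row=3, col=3): c = 0.5080 + -1.1200i → escape time 2
(row=3, col=4): c = 0.7540 + -1.1200i → escape time 2
(row=3, col=5): c = 1.0000 + -1.1200i → escape time 2
(row=4, col=0): c = -0.2300 + -1.5000i → escape time 2
(row=4, col=1): c = 0.0160 + -1.5000i → escape time 2
(row=4, col=2): c = 0.2620 + -1.5000i → escape time 2
(row=4, col=3): c = 0.5080 + -1.5000i → escape time 2
(row=4, col=4): c = 0.7540 + -1.5000i → escape time 2
(row=4, col=5): c = 1.0000 + -1.5000i → escape time 2

Answer: 777532
777532
776322
643222
222222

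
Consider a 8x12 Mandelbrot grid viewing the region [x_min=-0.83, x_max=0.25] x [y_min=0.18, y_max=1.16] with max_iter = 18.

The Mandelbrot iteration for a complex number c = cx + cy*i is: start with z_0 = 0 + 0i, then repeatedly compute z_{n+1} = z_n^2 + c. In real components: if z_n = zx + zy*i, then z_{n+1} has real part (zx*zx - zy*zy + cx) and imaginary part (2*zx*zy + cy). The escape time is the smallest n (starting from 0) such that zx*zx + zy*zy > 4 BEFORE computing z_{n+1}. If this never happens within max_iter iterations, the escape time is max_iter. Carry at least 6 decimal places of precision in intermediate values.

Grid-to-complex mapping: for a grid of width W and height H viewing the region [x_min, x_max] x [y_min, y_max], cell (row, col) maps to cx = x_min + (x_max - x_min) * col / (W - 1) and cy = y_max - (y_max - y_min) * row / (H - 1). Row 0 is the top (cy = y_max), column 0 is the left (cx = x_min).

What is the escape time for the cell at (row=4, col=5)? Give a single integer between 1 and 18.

z_0 = 0 + 0i, c = -0.0586 + 0.8036i
Iter 1: z = -0.0586 + 0.8036i, |z|^2 = 0.6493
Iter 2: z = -0.7010 + 0.7095i, |z|^2 = 0.9947
Iter 3: z = -0.0706 + -0.1910i, |z|^2 = 0.0415
Iter 4: z = -0.0901 + 0.8306i, |z|^2 = 0.6980
Iter 5: z = -0.7404 + 0.6540i, |z|^2 = 0.9758
Iter 6: z = 0.0619 + -0.1647i, |z|^2 = 0.0310
Iter 7: z = -0.0819 + 0.7833i, |z|^2 = 0.6202
Iter 8: z = -0.6653 + 0.6754i, |z|^2 = 0.8988
Iter 9: z = -0.0720 + -0.0951i, |z|^2 = 0.0142
Iter 10: z = -0.0624 + 0.8173i, |z|^2 = 0.6719
Iter 11: z = -0.7227 + 0.7016i, |z|^2 = 1.0145
Iter 12: z = -0.0285 + -0.2104i, |z|^2 = 0.0451
Iter 13: z = -0.1020 + 0.8156i, |z|^2 = 0.6757
Iter 14: z = -0.7134 + 0.6372i, |z|^2 = 0.9150
Iter 15: z = 0.0444 + -0.1055i, |z|^2 = 0.0131
Iter 16: z = -0.0677 + 0.7943i, |z|^2 = 0.6354
Iter 17: z = -0.6848 + 0.6960i, |z|^2 = 0.9535

Answer: 18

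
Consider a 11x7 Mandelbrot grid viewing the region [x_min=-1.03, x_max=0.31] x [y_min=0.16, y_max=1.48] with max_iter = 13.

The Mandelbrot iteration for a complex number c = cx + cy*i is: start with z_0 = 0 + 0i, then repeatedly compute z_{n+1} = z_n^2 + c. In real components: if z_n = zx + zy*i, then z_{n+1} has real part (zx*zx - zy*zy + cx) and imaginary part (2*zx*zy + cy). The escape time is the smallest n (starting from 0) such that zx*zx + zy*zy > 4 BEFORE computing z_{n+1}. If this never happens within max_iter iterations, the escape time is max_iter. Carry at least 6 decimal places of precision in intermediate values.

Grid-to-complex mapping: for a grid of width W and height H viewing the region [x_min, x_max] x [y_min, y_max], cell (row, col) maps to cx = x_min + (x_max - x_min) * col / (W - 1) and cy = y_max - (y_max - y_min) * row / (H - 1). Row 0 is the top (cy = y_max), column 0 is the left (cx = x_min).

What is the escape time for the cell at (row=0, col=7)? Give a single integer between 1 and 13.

Answer: 2

Derivation:
z_0 = 0 + 0i, c = -0.0920 + 1.4800i
Iter 1: z = -0.0920 + 1.4800i, |z|^2 = 2.1989
Iter 2: z = -2.2739 + 1.2077i, |z|^2 = 6.6293
Escaped at iteration 2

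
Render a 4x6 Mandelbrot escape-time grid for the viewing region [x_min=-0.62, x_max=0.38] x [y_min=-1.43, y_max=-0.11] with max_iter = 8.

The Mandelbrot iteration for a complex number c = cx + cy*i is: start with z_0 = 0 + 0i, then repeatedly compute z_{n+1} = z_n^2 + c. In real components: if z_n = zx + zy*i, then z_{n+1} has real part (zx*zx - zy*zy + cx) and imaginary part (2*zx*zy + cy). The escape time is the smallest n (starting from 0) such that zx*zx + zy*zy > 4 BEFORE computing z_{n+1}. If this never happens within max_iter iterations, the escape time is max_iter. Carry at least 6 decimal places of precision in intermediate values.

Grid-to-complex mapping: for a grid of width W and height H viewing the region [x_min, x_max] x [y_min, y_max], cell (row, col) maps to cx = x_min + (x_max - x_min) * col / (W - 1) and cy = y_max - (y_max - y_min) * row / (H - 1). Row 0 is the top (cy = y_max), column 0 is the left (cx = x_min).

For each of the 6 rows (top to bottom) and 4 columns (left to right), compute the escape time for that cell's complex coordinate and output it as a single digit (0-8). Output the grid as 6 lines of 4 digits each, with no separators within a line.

Answer: 8888
8888
8888
4663
3432
2222

Derivation:
(row=0, col=0): c = -0.6200 + -0.1100i → escape time 8
(row=0, col=1): c = -0.2867 + -0.1100i → escape time 8
(row=0, col=2): c = 0.0467 + -0.1100i → escape time 8
(row=0, col=3): c = 0.3800 + -0.1100i → escape time 8
(row=1, col=0): c = -0.6200 + -0.3740i → escape time 8
(row=1, col=1): c = -0.2867 + -0.3740i → escape time 8
(row=1, col=2): c = 0.0467 + -0.3740i → escape time 8
(row=1, col=3): c = 0.3800 + -0.3740i → escape time 8
(row=2, col=0): c = -0.6200 + -0.6380i → escape time 8
(row=2, col=1): c = -0.2867 + -0.6380i → escape time 8
(row=2, col=2): c = 0.0467 + -0.6380i → escape time 8
(row=2, col=3): c = 0.3800 + -0.6380i → escape time 8
(row=3, col=0): c = -0.6200 + -0.9020i → escape time 4
(row=3, col=1): c = -0.2867 + -0.9020i → escape time 6
(row=3, col=2): c = 0.0467 + -0.9020i → escape time 6
(row=3, col=3): c = 0.3800 + -0.9020i → escape time 3
(row=4, col=0): c = -0.6200 + -1.1660i → escape time 3
(row=4, col=1): c = -0.2867 + -1.1660i → escape time 4
(row=4, col=2): c = 0.0467 + -1.1660i → escape time 3
(row=4, col=3): c = 0.3800 + -1.1660i → escape time 2
(row=5, col=0): c = -0.6200 + -1.4300i → escape time 2
(row=5, col=1): c = -0.2867 + -1.4300i → escape time 2
(row=5, col=2): c = 0.0467 + -1.4300i → escape time 2
(row=5, col=3): c = 0.3800 + -1.4300i → escape time 2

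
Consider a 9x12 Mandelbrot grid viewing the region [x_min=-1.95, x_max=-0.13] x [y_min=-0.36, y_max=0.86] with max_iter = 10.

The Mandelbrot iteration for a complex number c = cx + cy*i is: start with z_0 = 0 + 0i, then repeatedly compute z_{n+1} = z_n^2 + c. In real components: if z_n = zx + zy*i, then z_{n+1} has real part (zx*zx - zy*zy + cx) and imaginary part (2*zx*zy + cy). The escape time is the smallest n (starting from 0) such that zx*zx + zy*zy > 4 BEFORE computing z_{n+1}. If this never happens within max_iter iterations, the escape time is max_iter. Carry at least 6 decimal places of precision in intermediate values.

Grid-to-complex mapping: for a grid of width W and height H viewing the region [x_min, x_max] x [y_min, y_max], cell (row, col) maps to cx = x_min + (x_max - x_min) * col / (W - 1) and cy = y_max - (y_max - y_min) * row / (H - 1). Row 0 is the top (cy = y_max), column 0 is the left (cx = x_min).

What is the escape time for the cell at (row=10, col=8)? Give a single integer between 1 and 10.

Answer: 10

Derivation:
z_0 = 0 + 0i, c = -0.1300 + -0.2491i
Iter 1: z = -0.1300 + -0.2491i, |z|^2 = 0.0789
Iter 2: z = -0.1751 + -0.1843i, |z|^2 = 0.0647
Iter 3: z = -0.1333 + -0.1845i, |z|^2 = 0.0518
Iter 4: z = -0.1463 + -0.1999i, |z|^2 = 0.0614
Iter 5: z = -0.1486 + -0.1906i, |z|^2 = 0.0584
Iter 6: z = -0.1443 + -0.1925i, |z|^2 = 0.0579
Iter 7: z = -0.1462 + -0.1936i, |z|^2 = 0.0588
Iter 8: z = -0.1461 + -0.1925i, |z|^2 = 0.0584
Iter 9: z = -0.1457 + -0.1929i, |z|^2 = 0.0584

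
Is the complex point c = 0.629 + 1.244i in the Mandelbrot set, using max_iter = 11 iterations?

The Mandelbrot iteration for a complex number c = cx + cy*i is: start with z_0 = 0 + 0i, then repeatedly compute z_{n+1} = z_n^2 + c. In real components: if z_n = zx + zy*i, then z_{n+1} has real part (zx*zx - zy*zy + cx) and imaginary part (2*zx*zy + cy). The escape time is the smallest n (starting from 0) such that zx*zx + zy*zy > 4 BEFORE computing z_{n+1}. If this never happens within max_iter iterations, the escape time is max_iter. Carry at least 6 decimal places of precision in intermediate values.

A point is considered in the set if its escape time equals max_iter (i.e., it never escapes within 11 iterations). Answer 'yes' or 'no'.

z_0 = 0 + 0i, c = 0.6290 + 1.2440i
Iter 1: z = 0.6290 + 1.2440i, |z|^2 = 1.9432
Iter 2: z = -0.5229 + 2.8090i, |z|^2 = 8.1636
Escaped at iteration 2

Answer: no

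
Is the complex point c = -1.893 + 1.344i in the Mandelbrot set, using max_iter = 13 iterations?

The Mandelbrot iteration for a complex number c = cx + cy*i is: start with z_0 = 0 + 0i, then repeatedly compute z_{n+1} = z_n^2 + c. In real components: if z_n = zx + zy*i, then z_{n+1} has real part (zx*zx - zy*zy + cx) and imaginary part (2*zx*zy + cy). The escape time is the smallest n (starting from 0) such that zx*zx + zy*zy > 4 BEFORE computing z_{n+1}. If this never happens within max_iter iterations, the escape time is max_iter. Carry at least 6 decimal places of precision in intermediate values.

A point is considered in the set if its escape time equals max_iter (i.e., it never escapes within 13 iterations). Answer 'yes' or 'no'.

z_0 = 0 + 0i, c = -1.8930 + 1.3440i
Iter 1: z = -1.8930 + 1.3440i, |z|^2 = 5.3898
Escaped at iteration 1

Answer: no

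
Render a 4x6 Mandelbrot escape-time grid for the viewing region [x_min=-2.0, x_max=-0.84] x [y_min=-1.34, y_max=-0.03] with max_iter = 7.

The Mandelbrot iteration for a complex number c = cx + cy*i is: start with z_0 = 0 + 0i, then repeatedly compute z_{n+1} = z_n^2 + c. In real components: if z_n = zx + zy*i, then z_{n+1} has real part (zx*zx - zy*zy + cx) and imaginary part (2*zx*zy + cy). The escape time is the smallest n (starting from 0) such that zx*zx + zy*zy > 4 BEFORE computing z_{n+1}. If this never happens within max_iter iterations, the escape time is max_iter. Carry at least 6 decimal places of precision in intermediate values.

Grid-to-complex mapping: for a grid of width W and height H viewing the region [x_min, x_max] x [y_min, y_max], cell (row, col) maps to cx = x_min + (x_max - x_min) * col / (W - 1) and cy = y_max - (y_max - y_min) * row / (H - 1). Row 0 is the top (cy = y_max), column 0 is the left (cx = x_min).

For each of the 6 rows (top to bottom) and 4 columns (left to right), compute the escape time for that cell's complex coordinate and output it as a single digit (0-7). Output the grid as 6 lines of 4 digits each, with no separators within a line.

Answer: 1777
1477
1345
1334
1233
1122

Derivation:
(row=0, col=0): c = -2.0000 + -0.0300i → escape time 1
(row=0, col=1): c = -1.6133 + -0.0300i → escape time 7
(row=0, col=2): c = -1.2267 + -0.0300i → escape time 7
(row=0, col=3): c = -0.8400 + -0.0300i → escape time 7
(row=1, col=0): c = -2.0000 + -0.2920i → escape time 1
(row=1, col=1): c = -1.6133 + -0.2920i → escape time 4
(row=1, col=2): c = -1.2267 + -0.2920i → escape time 7
(row=1, col=3): c = -0.8400 + -0.2920i → escape time 7
(row=2, col=0): c = -2.0000 + -0.5540i → escape time 1
(row=2, col=1): c = -1.6133 + -0.5540i → escape time 3
(row=2, col=2): c = -1.2267 + -0.5540i → escape time 4
(row=2, col=3): c = -0.8400 + -0.5540i → escape time 5
(row=3, col=0): c = -2.0000 + -0.8160i → escape time 1
(row=3, col=1): c = -1.6133 + -0.8160i → escape time 3
(row=3, col=2): c = -1.2267 + -0.8160i → escape time 3
(row=3, col=3): c = -0.8400 + -0.8160i → escape time 4
(row=4, col=0): c = -2.0000 + -1.0780i → escape time 1
(row=4, col=1): c = -1.6133 + -1.0780i → escape time 2
(row=4, col=2): c = -1.2267 + -1.0780i → escape time 3
(row=4, col=3): c = -0.8400 + -1.0780i → escape time 3
(row=5, col=0): c = -2.0000 + -1.3400i → escape time 1
(row=5, col=1): c = -1.6133 + -1.3400i → escape time 1
(row=5, col=2): c = -1.2267 + -1.3400i → escape time 2
(row=5, col=3): c = -0.8400 + -1.3400i → escape time 2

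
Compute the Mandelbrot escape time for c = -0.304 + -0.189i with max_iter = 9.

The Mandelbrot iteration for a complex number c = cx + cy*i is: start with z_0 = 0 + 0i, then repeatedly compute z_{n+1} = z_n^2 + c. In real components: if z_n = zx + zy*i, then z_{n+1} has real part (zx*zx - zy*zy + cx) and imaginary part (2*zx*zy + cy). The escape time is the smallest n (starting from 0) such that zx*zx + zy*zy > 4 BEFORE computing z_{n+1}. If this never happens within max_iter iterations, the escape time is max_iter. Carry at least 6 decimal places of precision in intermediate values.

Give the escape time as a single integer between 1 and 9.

Answer: 9

Derivation:
z_0 = 0 + 0i, c = -0.3040 + -0.1890i
Iter 1: z = -0.3040 + -0.1890i, |z|^2 = 0.1281
Iter 2: z = -0.2473 + -0.0741i, |z|^2 = 0.0666
Iter 3: z = -0.2483 + -0.1524i, |z|^2 = 0.0849
Iter 4: z = -0.2655 + -0.1133i, |z|^2 = 0.0834
Iter 5: z = -0.2463 + -0.1288i, |z|^2 = 0.0773
Iter 6: z = -0.2599 + -0.1255i, |z|^2 = 0.0833
Iter 7: z = -0.2522 + -0.1237i, |z|^2 = 0.0789
Iter 8: z = -0.2557 + -0.1266i, |z|^2 = 0.0814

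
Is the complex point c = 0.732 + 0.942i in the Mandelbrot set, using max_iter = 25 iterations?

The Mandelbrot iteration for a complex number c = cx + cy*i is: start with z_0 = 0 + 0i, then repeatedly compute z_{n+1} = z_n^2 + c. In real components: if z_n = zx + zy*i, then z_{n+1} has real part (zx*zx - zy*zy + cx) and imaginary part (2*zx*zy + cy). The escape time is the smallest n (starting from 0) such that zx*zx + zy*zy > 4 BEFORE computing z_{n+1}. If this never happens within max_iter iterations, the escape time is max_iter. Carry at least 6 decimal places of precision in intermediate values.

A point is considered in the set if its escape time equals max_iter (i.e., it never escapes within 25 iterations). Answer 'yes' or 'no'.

Answer: no

Derivation:
z_0 = 0 + 0i, c = 0.7320 + 0.9420i
Iter 1: z = 0.7320 + 0.9420i, |z|^2 = 1.4232
Iter 2: z = 0.3805 + 2.3211i, |z|^2 = 5.5322
Escaped at iteration 2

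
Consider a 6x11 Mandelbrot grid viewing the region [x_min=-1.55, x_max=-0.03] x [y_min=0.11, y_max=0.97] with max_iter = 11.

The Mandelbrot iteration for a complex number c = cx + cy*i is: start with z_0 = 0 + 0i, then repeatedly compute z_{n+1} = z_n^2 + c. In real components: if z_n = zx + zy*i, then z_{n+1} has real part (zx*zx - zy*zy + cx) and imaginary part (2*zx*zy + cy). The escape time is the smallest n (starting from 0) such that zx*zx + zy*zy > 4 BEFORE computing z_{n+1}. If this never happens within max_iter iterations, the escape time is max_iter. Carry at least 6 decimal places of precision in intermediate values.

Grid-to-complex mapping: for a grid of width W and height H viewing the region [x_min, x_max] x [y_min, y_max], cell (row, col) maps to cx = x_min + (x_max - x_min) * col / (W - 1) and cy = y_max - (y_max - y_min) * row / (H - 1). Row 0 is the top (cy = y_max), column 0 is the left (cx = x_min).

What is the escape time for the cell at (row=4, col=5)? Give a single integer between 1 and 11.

Answer: 11

Derivation:
z_0 = 0 + 0i, c = -0.0300 + 0.6260i
Iter 1: z = -0.0300 + 0.6260i, |z|^2 = 0.3928
Iter 2: z = -0.4210 + 0.5884i, |z|^2 = 0.5235
Iter 3: z = -0.1990 + 0.1306i, |z|^2 = 0.0567
Iter 4: z = -0.0074 + 0.5740i, |z|^2 = 0.3296
Iter 5: z = -0.3595 + 0.6175i, |z|^2 = 0.5105
Iter 6: z = -0.2821 + 0.1821i, |z|^2 = 0.1127
Iter 7: z = 0.0164 + 0.5233i, |z|^2 = 0.2741
Iter 8: z = -0.3035 + 0.6432i, |z|^2 = 0.5058
Iter 9: z = -0.3515 + 0.2355i, |z|^2 = 0.1790
Iter 10: z = 0.0381 + 0.4604i, |z|^2 = 0.2134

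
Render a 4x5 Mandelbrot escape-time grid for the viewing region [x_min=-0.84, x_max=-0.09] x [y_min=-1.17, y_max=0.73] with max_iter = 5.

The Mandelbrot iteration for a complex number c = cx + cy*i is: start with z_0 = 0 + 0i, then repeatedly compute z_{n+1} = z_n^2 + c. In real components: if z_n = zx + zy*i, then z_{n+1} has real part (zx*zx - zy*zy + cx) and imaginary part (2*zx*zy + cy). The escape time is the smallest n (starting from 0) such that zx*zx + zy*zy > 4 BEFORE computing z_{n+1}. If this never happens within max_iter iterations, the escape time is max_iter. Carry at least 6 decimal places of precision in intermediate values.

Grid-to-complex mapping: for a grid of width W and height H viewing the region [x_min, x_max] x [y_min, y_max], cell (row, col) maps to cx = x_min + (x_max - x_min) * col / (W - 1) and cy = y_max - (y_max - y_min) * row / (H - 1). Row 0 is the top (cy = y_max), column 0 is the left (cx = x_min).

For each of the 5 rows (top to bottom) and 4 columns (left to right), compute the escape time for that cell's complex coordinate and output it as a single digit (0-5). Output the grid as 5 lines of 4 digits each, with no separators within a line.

(row=0, col=0): c = -0.8400 + 0.7300i → escape time 4
(row=0, col=1): c = -0.5900 + 0.7300i → escape time 5
(row=0, col=2): c = -0.3400 + 0.7300i → escape time 5
(row=0, col=3): c = -0.0900 + 0.7300i → escape time 5
(row=1, col=0): c = -0.8400 + 0.2550i → escape time 5
(row=1, col=1): c = -0.5900 + 0.2550i → escape time 5
(row=1, col=2): c = -0.3400 + 0.2550i → escape time 5
(row=1, col=3): c = -0.0900 + 0.2550i → escape time 5
(row=2, col=0): c = -0.8400 + -0.2200i → escape time 5
(row=2, col=1): c = -0.5900 + -0.2200i → escape time 5
(row=2, col=2): c = -0.3400 + -0.2200i → escape time 5
(row=2, col=3): c = -0.0900 + -0.2200i → escape time 5
(row=3, col=0): c = -0.8400 + -0.6950i → escape time 4
(row=3, col=1): c = -0.5900 + -0.6950i → escape time 5
(row=3, col=2): c = -0.3400 + -0.6950i → escape time 5
(row=3, col=3): c = -0.0900 + -0.6950i → escape time 5
(row=4, col=0): c = -0.8400 + -1.1700i → escape time 3
(row=4, col=1): c = -0.5900 + -1.1700i → escape time 3
(row=4, col=2): c = -0.3400 + -1.1700i → escape time 3
(row=4, col=3): c = -0.0900 + -1.1700i → escape time 4

Answer: 4555
5555
5555
4555
3334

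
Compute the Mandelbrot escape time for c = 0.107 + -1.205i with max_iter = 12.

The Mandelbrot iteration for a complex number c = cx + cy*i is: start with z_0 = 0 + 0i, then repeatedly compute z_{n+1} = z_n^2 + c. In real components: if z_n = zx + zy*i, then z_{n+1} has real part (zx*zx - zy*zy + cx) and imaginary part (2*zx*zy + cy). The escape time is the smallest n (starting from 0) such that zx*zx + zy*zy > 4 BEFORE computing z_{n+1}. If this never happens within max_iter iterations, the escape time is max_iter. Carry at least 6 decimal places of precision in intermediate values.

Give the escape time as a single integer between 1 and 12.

Answer: 3

Derivation:
z_0 = 0 + 0i, c = 0.1070 + -1.2050i
Iter 1: z = 0.1070 + -1.2050i, |z|^2 = 1.4635
Iter 2: z = -1.3336 + -1.4629i, |z|^2 = 3.9184
Iter 3: z = -0.2546 + 2.6967i, |z|^2 = 7.3370
Escaped at iteration 3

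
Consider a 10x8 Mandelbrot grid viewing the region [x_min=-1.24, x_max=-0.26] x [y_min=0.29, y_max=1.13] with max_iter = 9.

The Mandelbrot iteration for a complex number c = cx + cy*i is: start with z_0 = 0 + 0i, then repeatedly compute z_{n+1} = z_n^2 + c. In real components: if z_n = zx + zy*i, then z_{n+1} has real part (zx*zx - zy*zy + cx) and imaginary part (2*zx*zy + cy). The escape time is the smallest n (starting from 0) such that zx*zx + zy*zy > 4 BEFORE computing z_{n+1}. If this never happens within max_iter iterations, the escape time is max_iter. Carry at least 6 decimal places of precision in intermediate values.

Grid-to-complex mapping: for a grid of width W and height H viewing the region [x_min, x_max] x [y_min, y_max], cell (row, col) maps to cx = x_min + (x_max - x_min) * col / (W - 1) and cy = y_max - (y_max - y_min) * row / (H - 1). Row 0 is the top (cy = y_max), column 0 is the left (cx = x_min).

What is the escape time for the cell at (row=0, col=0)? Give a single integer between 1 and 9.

z_0 = 0 + 0i, c = -1.2400 + 1.1300i
Iter 1: z = -1.2400 + 1.1300i, |z|^2 = 2.8145
Iter 2: z = -0.9793 + -1.6724i, |z|^2 = 3.7560
Iter 3: z = -3.0779 + 4.4056i, |z|^2 = 28.8824
Escaped at iteration 3

Answer: 3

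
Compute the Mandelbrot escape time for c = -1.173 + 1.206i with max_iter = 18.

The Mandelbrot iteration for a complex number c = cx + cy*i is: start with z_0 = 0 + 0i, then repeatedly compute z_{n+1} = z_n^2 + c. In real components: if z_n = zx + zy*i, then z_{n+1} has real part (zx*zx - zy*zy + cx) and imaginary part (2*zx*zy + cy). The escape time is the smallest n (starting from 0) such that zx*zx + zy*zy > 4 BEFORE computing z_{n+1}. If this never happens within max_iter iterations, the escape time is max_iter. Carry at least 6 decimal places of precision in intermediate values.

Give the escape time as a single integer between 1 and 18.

z_0 = 0 + 0i, c = -1.1730 + 1.2060i
Iter 1: z = -1.1730 + 1.2060i, |z|^2 = 2.8304
Iter 2: z = -1.2515 + -1.6233i, |z|^2 = 4.2013
Escaped at iteration 2

Answer: 2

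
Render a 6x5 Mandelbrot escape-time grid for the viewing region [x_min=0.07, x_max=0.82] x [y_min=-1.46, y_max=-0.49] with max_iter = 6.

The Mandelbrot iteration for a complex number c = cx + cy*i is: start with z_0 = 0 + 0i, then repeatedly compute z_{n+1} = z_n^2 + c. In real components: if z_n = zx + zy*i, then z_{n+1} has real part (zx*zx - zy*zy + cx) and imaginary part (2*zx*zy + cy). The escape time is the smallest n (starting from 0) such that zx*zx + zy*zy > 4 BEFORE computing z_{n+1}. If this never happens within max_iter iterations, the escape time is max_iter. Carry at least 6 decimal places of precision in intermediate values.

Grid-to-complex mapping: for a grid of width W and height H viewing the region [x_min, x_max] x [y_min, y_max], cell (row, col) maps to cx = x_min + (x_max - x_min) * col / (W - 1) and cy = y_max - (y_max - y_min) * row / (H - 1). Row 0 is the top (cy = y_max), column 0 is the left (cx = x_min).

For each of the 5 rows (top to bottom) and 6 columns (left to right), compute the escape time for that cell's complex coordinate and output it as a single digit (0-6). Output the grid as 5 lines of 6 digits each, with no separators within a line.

Answer: 666533
665332
543322
322222
222222

Derivation:
(row=0, col=0): c = 0.0700 + -0.4900i → escape time 6
(row=0, col=1): c = 0.2200 + -0.4900i → escape time 6
(row=0, col=2): c = 0.3700 + -0.4900i → escape time 6
(row=0, col=3): c = 0.5200 + -0.4900i → escape time 5
(row=0, col=4): c = 0.6700 + -0.4900i → escape time 3
(row=0, col=5): c = 0.8200 + -0.4900i → escape time 3
(row=1, col=0): c = 0.0700 + -0.7325i → escape time 6
(row=1, col=1): c = 0.2200 + -0.7325i → escape time 6
(row=1, col=2): c = 0.3700 + -0.7325i → escape time 5
(row=1, col=3): c = 0.5200 + -0.7325i → escape time 3
(row=1, col=4): c = 0.6700 + -0.7325i → escape time 3
(row=1, col=5): c = 0.8200 + -0.7325i → escape time 2
(row=2, col=0): c = 0.0700 + -0.9750i → escape time 5
(row=2, col=1): c = 0.2200 + -0.9750i → escape time 4
(row=2, col=2): c = 0.3700 + -0.9750i → escape time 3
(row=2, col=3): c = 0.5200 + -0.9750i → escape time 3
(row=2, col=4): c = 0.6700 + -0.9750i → escape time 2
(row=2, col=5): c = 0.8200 + -0.9750i → escape time 2
(row=3, col=0): c = 0.0700 + -1.2175i → escape time 3
(row=3, col=1): c = 0.2200 + -1.2175i → escape time 2
(row=3, col=2): c = 0.3700 + -1.2175i → escape time 2
(row=3, col=3): c = 0.5200 + -1.2175i → escape time 2
(row=3, col=4): c = 0.6700 + -1.2175i → escape time 2
(row=3, col=5): c = 0.8200 + -1.2175i → escape time 2
(row=4, col=0): c = 0.0700 + -1.4600i → escape time 2
(row=4, col=1): c = 0.2200 + -1.4600i → escape time 2
(row=4, col=2): c = 0.3700 + -1.4600i → escape time 2
(row=4, col=3): c = 0.5200 + -1.4600i → escape time 2
(row=4, col=4): c = 0.6700 + -1.4600i → escape time 2
(row=4, col=5): c = 0.8200 + -1.4600i → escape time 2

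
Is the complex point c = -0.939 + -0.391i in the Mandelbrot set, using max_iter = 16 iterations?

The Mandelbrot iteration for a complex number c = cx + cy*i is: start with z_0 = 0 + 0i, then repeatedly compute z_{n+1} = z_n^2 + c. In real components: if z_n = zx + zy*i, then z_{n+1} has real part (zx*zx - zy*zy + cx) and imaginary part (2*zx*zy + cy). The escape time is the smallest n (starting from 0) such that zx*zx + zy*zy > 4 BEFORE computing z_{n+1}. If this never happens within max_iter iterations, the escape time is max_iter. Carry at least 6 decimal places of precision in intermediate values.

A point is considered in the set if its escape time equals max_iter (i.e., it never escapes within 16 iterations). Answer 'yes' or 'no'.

Answer: no

Derivation:
z_0 = 0 + 0i, c = -0.9390 + -0.3910i
Iter 1: z = -0.9390 + -0.3910i, |z|^2 = 1.0346
Iter 2: z = -0.2102 + 0.3433i, |z|^2 = 0.1620
Iter 3: z = -1.0127 + -0.5353i, |z|^2 = 1.3121
Iter 4: z = -0.2000 + 0.6932i, |z|^2 = 0.5205
Iter 5: z = -1.3795 + -0.6683i, |z|^2 = 2.3496
Iter 6: z = 0.5174 + 1.4528i, |z|^2 = 2.3782
Iter 7: z = -2.7818 + 1.1123i, |z|^2 = 8.9757
Escaped at iteration 7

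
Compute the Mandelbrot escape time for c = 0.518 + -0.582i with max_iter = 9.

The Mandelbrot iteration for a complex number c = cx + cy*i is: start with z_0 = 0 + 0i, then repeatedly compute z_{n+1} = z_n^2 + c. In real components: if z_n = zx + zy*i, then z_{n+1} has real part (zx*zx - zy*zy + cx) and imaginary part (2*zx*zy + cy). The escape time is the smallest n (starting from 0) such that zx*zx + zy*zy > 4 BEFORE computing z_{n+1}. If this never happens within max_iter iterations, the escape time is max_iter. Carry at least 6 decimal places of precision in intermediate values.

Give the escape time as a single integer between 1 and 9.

z_0 = 0 + 0i, c = 0.5180 + -0.5820i
Iter 1: z = 0.5180 + -0.5820i, |z|^2 = 0.6070
Iter 2: z = 0.4476 + -1.1850i, |z|^2 = 1.6045
Iter 3: z = -0.6858 + -1.6428i, |z|^2 = 3.1690
Iter 4: z = -1.7104 + 1.6711i, |z|^2 = 5.7181
Escaped at iteration 4

Answer: 4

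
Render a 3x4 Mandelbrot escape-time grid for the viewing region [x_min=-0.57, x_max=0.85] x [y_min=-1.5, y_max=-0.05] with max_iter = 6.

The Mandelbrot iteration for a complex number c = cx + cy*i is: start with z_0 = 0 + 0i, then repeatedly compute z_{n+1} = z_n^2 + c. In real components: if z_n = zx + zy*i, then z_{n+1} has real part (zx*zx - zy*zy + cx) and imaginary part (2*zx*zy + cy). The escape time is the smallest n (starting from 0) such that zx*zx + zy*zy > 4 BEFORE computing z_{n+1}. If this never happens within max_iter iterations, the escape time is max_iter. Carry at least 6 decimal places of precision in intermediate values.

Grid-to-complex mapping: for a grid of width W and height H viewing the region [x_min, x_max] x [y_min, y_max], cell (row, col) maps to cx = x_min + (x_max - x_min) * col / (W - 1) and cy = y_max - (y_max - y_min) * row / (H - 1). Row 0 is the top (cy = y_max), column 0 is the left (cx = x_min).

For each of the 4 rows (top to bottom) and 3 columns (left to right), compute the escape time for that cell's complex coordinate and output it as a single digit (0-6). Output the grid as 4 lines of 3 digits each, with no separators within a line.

Answer: 663
663
442
222

Derivation:
(row=0, col=0): c = -0.5700 + -0.0500i → escape time 6
(row=0, col=1): c = 0.1400 + -0.0500i → escape time 6
(row=0, col=2): c = 0.8500 + -0.0500i → escape time 3
(row=1, col=0): c = -0.5700 + -0.5333i → escape time 6
(row=1, col=1): c = 0.1400 + -0.5333i → escape time 6
(row=1, col=2): c = 0.8500 + -0.5333i → escape time 3
(row=2, col=0): c = -0.5700 + -1.0167i → escape time 4
(row=2, col=1): c = 0.1400 + -1.0167i → escape time 4
(row=2, col=2): c = 0.8500 + -1.0167i → escape time 2
(row=3, col=0): c = -0.5700 + -1.5000i → escape time 2
(row=3, col=1): c = 0.1400 + -1.5000i → escape time 2
(row=3, col=2): c = 0.8500 + -1.5000i → escape time 2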